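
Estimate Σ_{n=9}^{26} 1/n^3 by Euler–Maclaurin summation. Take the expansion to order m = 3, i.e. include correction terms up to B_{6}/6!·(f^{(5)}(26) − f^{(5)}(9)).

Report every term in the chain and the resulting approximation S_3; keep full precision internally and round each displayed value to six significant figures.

Integral: ∫_9^26 1/x^3 dx = 0.00543319.
½[f(9) + f(26)] = ½[0.00137174 + 5.68958e-05] = 0.000714319.
Integral + boundary = 0.00614751.
k=1: B_{2}/(2)! × [f^{(1)}(26) − f^{(1)}(9)] = 1/12 × (-6.56490e-06 − (-0.000457247)) = 3.75569e-05.
Partial sum through k=1: 0.00618507.
k=2: B_{4}/(4)! × [f^{(3)}(26) − f^{(3)}(9)] = −1/720 × (-1.94228e-07 − (-0.000112901)) = -1.56537e-07.
Partial sum through k=2: 0.00618491.
k=3: B_{6}/(6)! × [f^{(5)}(26) − f^{(5)}(9)] = 1/30240 × (-1.20674e-08 − (-5.85410e-05)) = 1.93548e-09.

S_3 ≈ 0.00618492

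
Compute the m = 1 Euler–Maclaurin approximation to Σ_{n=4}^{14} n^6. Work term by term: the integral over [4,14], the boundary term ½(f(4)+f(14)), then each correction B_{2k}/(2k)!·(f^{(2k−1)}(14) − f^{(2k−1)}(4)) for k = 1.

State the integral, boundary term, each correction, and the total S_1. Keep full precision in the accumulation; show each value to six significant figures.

S_1 ≈ 1.90919e+07

Integral: ∫_4^14 x^6 dx = 1.50567e+07.
Endpoint term: (f(4) + f(14))/2 = (4096.00 + 7.52954e+06)/2 = 3.76682e+06.
So far: 1.88235e+07.
k=1: B_{2}/(2)! × [f^{(1)}(14) − f^{(1)}(4)] = 1/12 × (3.22694e+06 − 6144.00) = 268400.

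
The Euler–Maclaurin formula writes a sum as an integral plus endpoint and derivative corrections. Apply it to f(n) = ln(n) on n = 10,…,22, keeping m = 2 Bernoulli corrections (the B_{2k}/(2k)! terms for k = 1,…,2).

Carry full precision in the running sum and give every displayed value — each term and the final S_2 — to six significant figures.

S_2 ≈ 35.6694

The integral term ∫_10^22 ln(x) dx = 32.9771.
Endpoint term: (f(10) + f(22))/2 = (2.30259 + 3.09104)/2 = 2.69681.
Running total after boundary: 35.6739.
k=1: B_{2}/(2)! × [f^{(1)}(22) − f^{(1)}(10)] = 1/12 × (0.0454545 − 0.100000) = -0.00454545.
After k=1: 35.6694.
k=2: B_{4}/(4)! × [f^{(3)}(22) − f^{(3)}(10)] = −1/720 × (0.000187829 − 0.00200000) = 2.51690e-06.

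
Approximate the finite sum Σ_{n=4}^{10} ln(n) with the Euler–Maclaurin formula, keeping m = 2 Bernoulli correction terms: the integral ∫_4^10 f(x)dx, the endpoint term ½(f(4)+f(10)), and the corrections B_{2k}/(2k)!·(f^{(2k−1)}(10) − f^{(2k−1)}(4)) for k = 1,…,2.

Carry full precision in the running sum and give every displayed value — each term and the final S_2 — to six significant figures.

The integral term ∫_4^10 ln(x) dx = 11.4807.
Boundary: ½(f(4) + f(10)) = ½(1.38629 + 2.30259) = 1.84444.
So far: 13.3251.
Correction k=1: B_{2}/2! · (f^{(1)}(10) − f^{(1)}(4)) = 1/12 · (0.100000 − 0.250000) = -0.0125000.
Partial sum through k=1: 13.3126.
Correction k=2: B_{4}/4! · (f^{(3)}(10) − f^{(3)}(4)) = −1/720 · (0.00200000 − 0.0312500) = 4.06250e-05.

S_2 ≈ 13.3127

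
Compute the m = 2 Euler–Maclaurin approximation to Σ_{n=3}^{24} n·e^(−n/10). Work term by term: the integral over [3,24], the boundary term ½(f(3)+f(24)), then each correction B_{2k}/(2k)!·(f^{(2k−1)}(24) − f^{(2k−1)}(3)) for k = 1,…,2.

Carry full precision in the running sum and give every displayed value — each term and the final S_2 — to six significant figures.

S_2 ≈ 67.6083

Integral: ∫_3^24 x·e^(−x/10) dx = 65.4623.
Boundary: ½(f(3) + f(24)) = ½(2.22245 + 2.17723) = 2.19984.
Integral + boundary = 67.6621.
Correction k=1: B_{2}/2! · (f^{(1)}(24) − f^{(1)}(3)) = 1/12 · (-0.127005 − 0.518573) = -0.0537982.
Running total after k=1: 67.6083.
Correction k=2: B_{4}/4! · (f^{(3)}(24) − f^{(3)}(3)) = −1/720 · (0.000544308 − 0.0200021) = 2.70247e-05.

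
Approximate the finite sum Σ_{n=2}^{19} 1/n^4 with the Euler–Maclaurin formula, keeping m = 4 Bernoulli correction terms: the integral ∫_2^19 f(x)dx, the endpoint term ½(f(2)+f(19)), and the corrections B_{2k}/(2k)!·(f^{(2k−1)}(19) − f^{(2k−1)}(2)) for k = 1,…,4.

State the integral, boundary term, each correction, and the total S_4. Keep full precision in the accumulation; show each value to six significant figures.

S_4 ≈ 0.0821762

Integral: ∫_2^19 1/x^4 dx = 0.0416181.
Boundary: ½(f(2) + f(19)) = ½(0.0625000 + 7.67336e-06) = 0.0312538.
So far: 0.0728719.
k=1: B_{2}/(2)! × [f^{(1)}(19) − f^{(1)}(2)] = 1/12 × (-1.61544e-06 − (-0.125000)) = 0.0104165.
Partial sum through k=1: 0.0832884.
k=2: B_{4}/(4)! × [f^{(3)}(19) − f^{(3)}(2)] = −1/720 × (-1.34247e-07 − (-0.937500)) = -0.00130208.
Partial sum through k=2: 0.0819864.
k=3: B_{6}/(6)! × [f^{(5)}(19) − f^{(5)}(2)] = 1/30240 × (-2.08251e-08 − (-13.1250)) = 0.000434028.
Partial sum through k=3: 0.0824204.
k=4: B_{8}/(8)! × [f^{(7)}(19) − f^{(7)}(2)] = −1/1209600 × (-5.19185e-09 − (-295.312)) = -0.000244141.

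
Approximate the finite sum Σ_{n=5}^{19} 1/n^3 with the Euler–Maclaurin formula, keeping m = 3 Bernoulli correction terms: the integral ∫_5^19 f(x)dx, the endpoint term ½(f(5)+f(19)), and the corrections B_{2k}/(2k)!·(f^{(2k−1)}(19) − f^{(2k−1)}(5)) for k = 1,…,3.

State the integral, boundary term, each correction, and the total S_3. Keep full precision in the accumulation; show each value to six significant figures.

S_3 ≈ 0.0230808

∫_5^19 1/x^3 dx evaluates to 0.0186150.
Boundary: ½(f(5) + f(19)) = ½(0.00800000 + 0.000145794) = 0.00407290.
Integral + boundary = 0.0226879.
Order-1 term: 1/12 · (-2.30201e-05 − (-0.00480000)) = 0.000398082.
Running total after k=1: 0.0230859.
Order-2 term: −1/720 · (-1.27535e-06 − (-0.00384000)) = -5.33156e-06.
Running total after k=2: 0.0230806.
Order-3 term: 1/30240 · (-1.48379e-07 − (-0.00645120)) = 2.13328e-07.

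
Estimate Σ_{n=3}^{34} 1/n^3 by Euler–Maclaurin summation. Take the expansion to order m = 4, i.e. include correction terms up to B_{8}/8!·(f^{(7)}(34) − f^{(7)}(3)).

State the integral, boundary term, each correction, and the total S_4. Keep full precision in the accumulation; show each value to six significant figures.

∫_3^34 1/x^3 dx evaluates to 0.0551230.
½[f(3) + f(34)] = ½[0.0370370 + 2.54427e-05] = 0.0185312.
Running total after boundary: 0.0736543.
k=1: B_{2}/(2)! × [f^{(1)}(34) − f^{(1)}(3)] = 1/12 × (-2.24494e-06 − (-0.0370370)) = 0.00308623.
Partial sum through k=1: 0.0767405.
k=2: B_{4}/(4)! × [f^{(3)}(34) − f^{(3)}(3)] = −1/720 × (-3.88399e-08 − (-0.0823045)) = -0.000114312.
Partial sum through k=2: 0.0766262.
k=3: B_{6}/(6)! × [f^{(5)}(34) − f^{(5)}(3)] = 1/30240 × (-1.41114e-09 − (-0.384088)) = 1.27013e-05.
Partial sum through k=3: 0.0766389.
k=4: B_{8}/(8)! × [f^{(7)}(34) − f^{(7)}(3)] = −1/1209600 × (-8.78909e-11 − (-3.07270)) = -2.54026e-06.

S_4 ≈ 0.0766364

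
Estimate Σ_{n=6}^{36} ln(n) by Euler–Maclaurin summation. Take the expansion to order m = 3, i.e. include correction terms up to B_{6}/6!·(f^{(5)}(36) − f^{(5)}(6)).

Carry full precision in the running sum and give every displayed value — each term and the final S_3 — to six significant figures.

The integral term ∫_6^36 ln(x) dx = 88.2561.
Boundary: ½(f(6) + f(36)) = ½(1.79176 + 3.58352) = 2.68764.
Integral + boundary = 90.9438.
Order-1 term: 1/12 · (0.0277778 − 0.166667) = -0.0115741.
Running total after k=1: 90.9322.
Order-2 term: −1/720 · (4.28669e-05 − 0.00925926) = 1.28005e-05.
Running total after k=2: 90.9322.
Order-3 term: 1/30240 · (3.96916e-07 − 0.00308642) = -1.02051e-07.

S_3 ≈ 90.9322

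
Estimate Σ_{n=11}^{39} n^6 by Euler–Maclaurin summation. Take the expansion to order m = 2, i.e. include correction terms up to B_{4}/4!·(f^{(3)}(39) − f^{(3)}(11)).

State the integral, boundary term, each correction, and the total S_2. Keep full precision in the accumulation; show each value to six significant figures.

The integral term ∫_11^39 x^6 dx = 1.96016e+10.
Boundary: ½(f(11) + f(39)) = ½(1.77156e+06 + 3.51874e+09) = 1.76026e+09.
Running total after boundary: 2.13619e+10.
k=1: B_{2}/(2)! × [f^{(1)}(39) − f^{(1)}(11)] = 1/12 × (5.41345e+08 − 966306) = 4.50316e+07.
After k=1: 2.14069e+10.
k=2: B_{4}/(4)! × [f^{(3)}(39) − f^{(3)}(11)] = −1/720 × (7.11828e+06 − 159720) = -9664.67.

S_2 ≈ 2.14069e+10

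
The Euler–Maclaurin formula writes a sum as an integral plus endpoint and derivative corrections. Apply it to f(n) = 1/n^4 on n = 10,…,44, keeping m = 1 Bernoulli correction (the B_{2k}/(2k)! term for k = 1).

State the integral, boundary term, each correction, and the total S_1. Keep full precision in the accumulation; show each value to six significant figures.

S_1 ≈ 0.000382885

The integral term ∫_10^44 1/x^4 dx = 0.000329420.
Endpoint term: (f(10) + f(44))/2 = (0.000100000 + 2.66802e-07)/2 = 5.01334e-05.
So far: 0.000379554.
Order-1 term: 1/12 · (-2.42547e-08 − (-4.00000e-05)) = 3.33131e-06.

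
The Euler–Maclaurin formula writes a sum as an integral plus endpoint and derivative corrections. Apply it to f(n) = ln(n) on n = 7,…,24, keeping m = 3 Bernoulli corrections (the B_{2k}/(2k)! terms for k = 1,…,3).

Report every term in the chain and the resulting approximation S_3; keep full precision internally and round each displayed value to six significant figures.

The integral term ∫_7^24 ln(x) dx = 45.6519.
Boundary: ½(f(7) + f(24)) = ½(1.94591 + 3.17805) = 2.56198.
Integral + boundary = 48.2139.
Correction k=1: B_{2}/2! · (f^{(1)}(24) − f^{(1)}(7)) = 1/12 · (0.0416667 − 0.142857) = -0.00843254.
Running total after k=1: 48.2055.
Correction k=2: B_{4}/4! · (f^{(3)}(24) − f^{(3)}(7)) = −1/720 · (0.000144676 − 0.00583090) = 7.89754e-06.
Running total after k=2: 48.2055.
Correction k=3: B_{6}/6! · (f^{(5)}(24) − f^{(5)}(7)) = 1/30240 · (3.01408e-06 − 0.00142798) = -4.71218e-08.

S_3 ≈ 48.2055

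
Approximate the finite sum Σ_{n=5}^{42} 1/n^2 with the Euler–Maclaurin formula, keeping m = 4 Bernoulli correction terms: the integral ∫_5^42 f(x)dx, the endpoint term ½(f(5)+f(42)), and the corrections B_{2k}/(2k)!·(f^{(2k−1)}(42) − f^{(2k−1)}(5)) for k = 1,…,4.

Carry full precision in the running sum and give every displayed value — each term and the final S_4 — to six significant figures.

S_4 ≈ 0.197795

Integral: ∫_5^42 1/x^2 dx = 0.176190.
Endpoint term: (f(5) + f(42))/2 = (0.0400000 + 0.000566893)/2 = 0.0202834.
So far: 0.196474.
Order-1 term: 1/12 · (-2.69949e-05 − (-0.0160000)) = 0.00133108.
Partial sum through k=1: 0.197805.
Order-2 term: −1/720 · (-1.83639e-07 − (-0.00768000)) = -1.06664e-05.
Partial sum through k=2: 0.197794.
Order-3 term: 1/30240 · (-3.12311e-09 − (-0.00921600)) = 3.04762e-07.
Partial sum through k=3: 0.197795.
Order-4 term: −1/1209600 · (-9.91464e-11 − (-0.0206438)) = -1.70667e-08.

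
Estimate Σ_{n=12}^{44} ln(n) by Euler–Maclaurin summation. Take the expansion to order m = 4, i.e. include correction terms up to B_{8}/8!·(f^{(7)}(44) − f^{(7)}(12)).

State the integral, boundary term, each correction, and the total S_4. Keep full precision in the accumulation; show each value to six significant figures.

Integral: ∫_12^44 ln(x) dx = 104.685.
Endpoint term: (f(12) + f(44))/2 = (2.48491 + 3.78419)/2 = 3.13455.
Integral + boundary = 107.820.
Correction k=1: B_{2}/2! · (f^{(1)}(44) − f^{(1)}(12)) = 1/12 · (0.0227273 − 0.0833333) = -0.00505051.
Partial sum through k=1: 107.815.
Correction k=2: B_{4}/4! · (f^{(3)}(44) − f^{(3)}(12)) = −1/720 · (2.34786e-05 − 0.00115741) = 1.57490e-06.
Partial sum through k=2: 107.815.
Correction k=3: B_{6}/6! · (f^{(5)}(44) − f^{(5)}(12)) = 1/30240 · (1.45528e-07 − 9.64506e-05) = -3.18469e-09.
Partial sum through k=3: 107.815.
Correction k=4: B_{8}/8! · (f^{(7)}(44) − f^{(7)}(12)) = −1/1209600 · (2.25509e-09 − 2.00939e-05) = 1.66101e-11.

S_4 ≈ 107.815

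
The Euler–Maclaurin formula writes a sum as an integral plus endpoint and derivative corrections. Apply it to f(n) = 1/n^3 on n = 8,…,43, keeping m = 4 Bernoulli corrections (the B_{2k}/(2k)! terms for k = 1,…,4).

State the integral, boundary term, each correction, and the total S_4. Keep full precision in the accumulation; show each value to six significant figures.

∫_8^43 1/x^3 dx evaluates to 0.00754208.
Endpoint term: (f(8) + f(43))/2 = (0.00195312 + 1.25775e-05)/2 = 0.000982851.
So far: 0.00852493.
Order-1 term: 1/12 · (-8.77501e-07 − (-0.000732422)) = 6.09620e-05.
After k=1: 0.00858590.
Order-2 term: −1/720 · (-9.49162e-09 − (-0.000228882)) = -3.17878e-07.
After k=2: 0.00858558.
Order-3 term: 1/30240 · (-2.15602e-10 − (-0.000150204)) = 4.96705e-09.
After k=3: 0.00858558.
Order-4 term: −1/1209600 · (-8.39554e-12 − (-0.000168979)) = -1.39698e-10.

S_4 ≈ 0.00858558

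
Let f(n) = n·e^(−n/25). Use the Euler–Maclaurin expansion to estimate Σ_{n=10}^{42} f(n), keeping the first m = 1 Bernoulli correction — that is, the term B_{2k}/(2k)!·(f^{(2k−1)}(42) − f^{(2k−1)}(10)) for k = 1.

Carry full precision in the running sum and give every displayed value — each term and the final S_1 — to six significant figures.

∫_10^42 x·e^(−x/25) dx evaluates to 274.354.
½[f(10) + f(42)] = ½[6.70320 + 7.82771] = 7.26545.
Running total after boundary: 281.619.
Correction k=1: B_{2}/2! · (f^{(1)}(42) − f^{(1)}(10)) = 1/12 · (-0.126734 − 0.402192) = -0.0440772.

S_1 ≈ 281.575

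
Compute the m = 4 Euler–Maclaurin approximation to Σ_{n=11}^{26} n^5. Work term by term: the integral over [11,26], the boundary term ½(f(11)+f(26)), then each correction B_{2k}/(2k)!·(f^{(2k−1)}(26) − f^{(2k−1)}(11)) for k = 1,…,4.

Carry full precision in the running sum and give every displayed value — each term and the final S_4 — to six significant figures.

∫_11^26 x^5 dx evaluates to 5.11907e+07.
Boundary: ½(f(11) + f(26)) = ½(161051 + 1.18814e+07) = 6.02121e+06.
Running total after boundary: 5.72119e+07.
Order-1 term: 1/12 · (2.28488e+06 − 73205.0) = 184306.
Running total after k=1: 5.73962e+07.
Order-2 term: −1/720 · (40560.0 − 7260.00) = -46.2500.
Running total after k=2: 5.73962e+07.
Order-3 term: 1/30240 · (120.000 − 120.000) = 0.00000.
Running total after k=3: 5.73962e+07.
Order-4 term: −1/1209600 · (0.00000 − 0.00000) = 0.00000.

S_4 ≈ 5.73962e+07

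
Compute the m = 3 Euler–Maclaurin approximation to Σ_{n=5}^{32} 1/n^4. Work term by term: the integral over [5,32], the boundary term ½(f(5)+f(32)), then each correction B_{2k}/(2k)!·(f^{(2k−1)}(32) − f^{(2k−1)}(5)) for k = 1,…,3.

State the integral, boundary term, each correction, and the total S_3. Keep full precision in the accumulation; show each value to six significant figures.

S_3 ≈ 0.00356161

Integral: ∫_5^32 1/x^4 dx = 0.00265649.
Boundary: ½(f(5) + f(32)) = ½(0.00160000 + 9.53674e-07) = 0.000800477.
Running total after boundary: 0.00345697.
Correction k=1: B_{2}/2! · (f^{(1)}(32) − f^{(1)}(5)) = 1/12 · (-1.19209e-07 − (-0.00128000)) = 0.000106657.
Partial sum through k=1: 0.00356363.
Correction k=2: B_{4}/4! · (f^{(3)}(32) − f^{(3)}(5)) = −1/720 · (-3.49246e-09 − (-0.00153600)) = -2.13333e-06.
Partial sum through k=2: 0.00356149.
Correction k=3: B_{6}/6! · (f^{(5)}(32) − f^{(5)}(5)) = 1/30240 · (-1.90994e-10 − (-0.00344064)) = 1.13778e-07.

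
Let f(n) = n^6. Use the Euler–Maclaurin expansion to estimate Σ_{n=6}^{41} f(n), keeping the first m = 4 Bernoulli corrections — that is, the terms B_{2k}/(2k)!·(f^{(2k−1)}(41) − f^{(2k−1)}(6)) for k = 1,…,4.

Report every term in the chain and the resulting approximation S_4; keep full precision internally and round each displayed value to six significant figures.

S_4 ≈ 3.02550e+10

Integral: ∫_6^41 x^6 dx = 2.78220e+10.
½[f(6) + f(41)] = ½[46656.0 + 4.75010e+09] = 2.37508e+09.
Integral + boundary = 3.01971e+10.
Order-1 term: 1/12 · (6.95137e+08 − 46656.0) = 5.79242e+07.
Partial sum through k=1: 3.02550e+10.
Order-2 term: −1/720 · (8.27052e+06 − 25920.0) = -11450.8.
Partial sum through k=2: 3.02550e+10.
Order-3 term: 1/30240 · (29520.0 − 4320.00) = 0.833333.
Partial sum through k=3: 3.02550e+10.
Order-4 term: −1/1209600 · (0.00000 − 0.00000) = 0.00000.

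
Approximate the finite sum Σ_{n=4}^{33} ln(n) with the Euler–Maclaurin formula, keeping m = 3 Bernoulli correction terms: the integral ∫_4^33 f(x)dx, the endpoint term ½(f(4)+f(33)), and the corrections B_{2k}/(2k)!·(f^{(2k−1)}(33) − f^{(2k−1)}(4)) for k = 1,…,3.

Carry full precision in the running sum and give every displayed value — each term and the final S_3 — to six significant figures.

Integral: ∫_4^33 ln(x) dx = 80.8396.
Boundary: ½(f(4) + f(33)) = ½(1.38629 + 3.49651) = 2.44140.
Running total after boundary: 83.2810.
Order-1 term: 1/12 · (0.0303030 − 0.250000) = -0.0183081.
After k=1: 83.2627.
Order-2 term: −1/720 · (5.56529e-05 − 0.0312500) = 4.33255e-05.
After k=2: 83.2627.
Order-3 term: 1/30240 · (6.13256e-07 − 0.0234375) = -7.75029e-07.

S_3 ≈ 83.2627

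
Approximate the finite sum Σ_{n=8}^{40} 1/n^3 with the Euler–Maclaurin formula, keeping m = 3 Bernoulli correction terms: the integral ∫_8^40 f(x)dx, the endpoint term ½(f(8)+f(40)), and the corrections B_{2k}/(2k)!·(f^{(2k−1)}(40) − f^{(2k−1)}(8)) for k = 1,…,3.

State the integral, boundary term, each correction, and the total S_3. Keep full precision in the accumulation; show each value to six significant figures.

Integral: ∫_8^40 1/x^3 dx = 0.00750000.
Boundary: ½(f(8) + f(40)) = ½(0.00195312 + 1.56250e-05) = 0.000984375.
Integral + boundary = 0.00848437.
Correction k=1: B_{2}/2! · (f^{(1)}(40) − f^{(1)}(8)) = 1/12 · (-1.17187e-06 − (-0.000732422)) = 6.09375e-05.
After k=1: 0.00854531.
Correction k=2: B_{4}/4! · (f^{(3)}(40) − f^{(3)}(8)) = −1/720 · (-1.46484e-08 − (-0.000228882)) = -3.17871e-07.
After k=2: 0.00854499.
Correction k=3: B_{6}/6! · (f^{(5)}(40) − f^{(5)}(8)) = 1/30240 · (-3.84521e-10 − (-0.000150204)) = 4.96704e-09.

S_3 ≈ 0.00854500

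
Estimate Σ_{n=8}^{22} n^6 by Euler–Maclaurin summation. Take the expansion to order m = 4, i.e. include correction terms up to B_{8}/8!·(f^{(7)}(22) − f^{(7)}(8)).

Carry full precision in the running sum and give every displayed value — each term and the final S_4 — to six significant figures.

∫_8^22 x^6 dx evaluates to 3.56037e+08.
½[f(8) + f(22)] = ½[262144 + 1.13380e+08] = 5.68210e+07.
So far: 4.12858e+08.
k=1: B_{2}/(2)! × [f^{(1)}(22) − f^{(1)}(8)] = 1/12 × (3.09218e+07 − 196608) = 2.56043e+06.
Partial sum through k=1: 4.15419e+08.
k=2: B_{4}/(4)! × [f^{(3)}(22) − f^{(3)}(8)] = −1/720 × (1.27776e+06 − 61440.0) = -1689.33.
Partial sum through k=2: 4.15417e+08.
k=3: B_{6}/(6)! × [f^{(5)}(22) − f^{(5)}(8)] = 1/30240 × (15840.0 − 5760.00) = 0.333333.
Partial sum through k=3: 4.15417e+08.
k=4: B_{8}/(8)! × [f^{(7)}(22) − f^{(7)}(8)] = −1/1209600 × (0.00000 − 0.00000) = 0.00000.

S_4 ≈ 4.15417e+08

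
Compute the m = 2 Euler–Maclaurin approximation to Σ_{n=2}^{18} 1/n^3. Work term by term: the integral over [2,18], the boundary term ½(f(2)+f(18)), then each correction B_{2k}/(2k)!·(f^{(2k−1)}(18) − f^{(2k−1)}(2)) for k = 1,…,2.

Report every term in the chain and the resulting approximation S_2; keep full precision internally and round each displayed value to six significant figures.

S_2 ≈ 0.200363

The integral term ∫_2^18 1/x^3 dx = 0.123457.
Boundary: ½(f(2) + f(18)) = ½(0.125000 + 0.000171468) = 0.0625857.
Integral + boundary = 0.186043.
Correction k=1: B_{2}/2! · (f^{(1)}(18) − f^{(1)}(2)) = 1/12 · (-2.85780e-05 − (-0.187500)) = 0.0156226.
After k=1: 0.201665.
Correction k=2: B_{4}/4! · (f^{(3)}(18) − f^{(3)}(2)) = −1/720 · (-1.76407e-06 − (-0.937500)) = -0.00130208.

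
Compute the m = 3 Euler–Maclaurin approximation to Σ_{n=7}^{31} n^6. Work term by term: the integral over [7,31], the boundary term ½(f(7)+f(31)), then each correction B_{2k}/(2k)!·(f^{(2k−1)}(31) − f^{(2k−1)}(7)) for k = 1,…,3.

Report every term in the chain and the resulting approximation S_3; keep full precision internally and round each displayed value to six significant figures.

S_3 ≈ 4.38837e+09

Integral: ∫_7^31 x^6 dx = 3.93026e+09.
Endpoint term: (f(7) + f(31))/2 = (117649 + 8.87504e+08)/2 = 4.43811e+08.
Running total after boundary: 4.37407e+09.
Correction k=1: B_{2}/2! · (f^{(1)}(31) − f^{(1)}(7)) = 1/12 · (1.71775e+08 − 100842) = 1.43062e+07.
After k=1: 4.38837e+09.
Correction k=2: B_{4}/4! · (f^{(3)}(31) − f^{(3)}(7)) = −1/720 · (3.57492e+06 − 41160.0) = -4908.00.
After k=2: 4.38837e+09.
Correction k=3: B_{6}/6! · (f^{(5)}(31) − f^{(5)}(7)) = 1/30240 · (22320.0 − 5040.00) = 0.571429.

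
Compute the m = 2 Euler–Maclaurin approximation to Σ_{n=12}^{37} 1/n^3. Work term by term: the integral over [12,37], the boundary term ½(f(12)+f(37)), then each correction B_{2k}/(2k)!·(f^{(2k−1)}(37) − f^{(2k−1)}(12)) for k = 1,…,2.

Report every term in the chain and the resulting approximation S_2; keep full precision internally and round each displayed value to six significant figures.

S_2 ≈ 0.00341811

The integral term ∫_12^37 1/x^3 dx = 0.00310699.
Endpoint term: (f(12) + f(37))/2 = (0.000578704 + 1.97422e-05)/2 = 0.000299223.
Running total after boundary: 0.00340622.
Order-1 term: 1/12 · (-1.60072e-06 − (-0.000144676)) = 1.19229e-05.
Running total after k=1: 0.00341814.
Order-2 term: −1/720 · (-2.33852e-08 − (-2.00939e-05)) = -2.78757e-08.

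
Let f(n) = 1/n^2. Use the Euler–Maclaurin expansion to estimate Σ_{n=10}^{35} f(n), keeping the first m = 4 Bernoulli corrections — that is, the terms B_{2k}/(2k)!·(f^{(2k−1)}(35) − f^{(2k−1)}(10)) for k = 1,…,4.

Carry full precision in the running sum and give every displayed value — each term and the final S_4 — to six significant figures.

Integral: ∫_10^35 1/x^2 dx = 0.0714286.
½[f(10) + f(35)] = ½[0.0100000 + 0.000816327] = 0.00540816.
So far: 0.0768367.
k=1: B_{2}/(2)! × [f^{(1)}(35) − f^{(1)}(10)] = 1/12 × (-4.66472e-05 − (-0.00200000)) = 0.000162779.
Partial sum through k=1: 0.0769995.
k=2: B_{4}/(4)! × [f^{(3)}(35) − f^{(3)}(10)] = −1/720 × (-4.56952e-07 − (-0.000240000)) = -3.32699e-07.
Partial sum through k=2: 0.0769992.
k=3: B_{6}/(6)! × [f^{(5)}(35) − f^{(5)}(10)] = 1/30240 × (-1.11907e-08 − (-7.20000e-05)) = 2.38058e-09.
Partial sum through k=3: 0.0769992.
k=4: B_{8}/(8)! × [f^{(7)}(35) − f^{(7)}(10)] = −1/1209600 × (-5.11574e-10 − (-4.03200e-05)) = -3.33329e-11.

S_4 ≈ 0.0769992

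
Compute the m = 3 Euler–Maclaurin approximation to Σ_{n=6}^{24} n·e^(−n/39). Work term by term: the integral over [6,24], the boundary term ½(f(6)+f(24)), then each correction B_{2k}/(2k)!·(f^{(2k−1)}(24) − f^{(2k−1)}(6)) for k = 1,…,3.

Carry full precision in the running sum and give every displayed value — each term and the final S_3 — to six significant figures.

S_3 ≈ 185.914

∫_6^24 x·e^(−x/39) dx evaluates to 176.900.
Endpoint term: (f(6) + f(24))/2 = (5.14442 + 12.9704)/2 = 9.05741.
Integral + boundary = 185.957.
k=1: B_{2}/(2)! × [f^{(1)}(24) − f^{(1)}(6)] = 1/12 × (0.207859 − 0.725496) = -0.0431364.
Running total after k=1: 185.914.
k=2: B_{4}/(4)! × [f^{(3)}(24) − f^{(3)}(6)] = −1/720 × (0.000847288 − 0.00160441) = 1.05155e-06.
Running total after k=2: 185.914.
k=3: B_{6}/(6)! × [f^{(5)}(24) − f^{(5)}(6)] = 1/30240 × (1.02427e-06 − 1.79607e-06) = -2.55226e-11.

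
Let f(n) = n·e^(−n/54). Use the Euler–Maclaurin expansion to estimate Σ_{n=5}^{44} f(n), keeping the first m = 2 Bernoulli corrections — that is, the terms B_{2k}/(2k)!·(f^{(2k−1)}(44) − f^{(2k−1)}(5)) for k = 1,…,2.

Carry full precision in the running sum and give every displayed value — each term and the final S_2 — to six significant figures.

S_2 ≈ 573.321

The integral term ∫_5^44 x·e^(−x/54) dx = 561.364.
Endpoint term: (f(5) + f(44))/2 = (4.55782 + 19.4797)/2 = 12.0188.
Running total after boundary: 573.383.
Correction k=1: B_{2}/2! · (f^{(1)}(44) − f^{(1)}(5)) = 1/12 · (0.0819854 − 0.827161) = -0.0620979.
Running total after k=1: 573.321.
Correction k=2: B_{4}/4! · (f^{(3)}(44) − f^{(3)}(5)) = −1/720 · (0.000331765 − 0.000908879) = 8.01546e-07.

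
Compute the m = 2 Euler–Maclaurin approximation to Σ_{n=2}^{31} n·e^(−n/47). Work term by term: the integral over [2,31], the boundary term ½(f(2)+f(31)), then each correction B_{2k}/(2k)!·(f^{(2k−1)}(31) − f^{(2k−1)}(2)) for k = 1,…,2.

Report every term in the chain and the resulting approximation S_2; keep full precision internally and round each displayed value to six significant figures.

S_2 ≈ 320.384

Integral: ∫_2^31 x·e^(−x/47) dx = 311.472.
Boundary: ½(f(2) + f(31)) = ½(1.91668 + 16.0292) = 8.97294.
Running total after boundary: 320.445.
k=1: B_{2}/(2)! × [f^{(1)}(31) − f^{(1)}(2)] = 1/12 × (0.176024 − 0.917559) = -0.0617946.
After k=1: 320.384.
k=2: B_{4}/(4)! × [f^{(3)}(31) − f^{(3)}(2)] = −1/720 × (0.000547835 − 0.00128304) = 1.02112e-06.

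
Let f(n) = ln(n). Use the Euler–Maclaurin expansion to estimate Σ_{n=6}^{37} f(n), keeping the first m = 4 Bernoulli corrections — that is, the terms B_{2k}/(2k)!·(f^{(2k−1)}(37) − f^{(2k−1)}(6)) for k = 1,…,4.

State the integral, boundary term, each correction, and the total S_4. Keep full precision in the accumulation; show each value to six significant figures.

The integral term ∫_6^37 ln(x) dx = 91.8534.
Endpoint term: (f(6) + f(37))/2 = (1.79176 + 3.61092)/2 = 2.70134.
Integral + boundary = 94.5547.
Correction k=1: B_{2}/2! · (f^{(1)}(37) − f^{(1)}(6)) = 1/12 · (0.0270270 − 0.166667) = -0.0116366.
Running total after k=1: 94.5431.
Correction k=2: B_{4}/4! · (f^{(3)}(37) − f^{(3)}(6)) = −1/720 · (3.94843e-05 − 0.00925926) = 1.28052e-05.
Running total after k=2: 94.5431.
Correction k=3: B_{6}/6! · (f^{(5)}(37) − f^{(5)}(6)) = 1/30240 · (3.46101e-07 − 0.00308642) = -1.02053e-07.
Running total after k=3: 94.5431.
Correction k=4: B_{8}/8! · (f^{(7)}(37) − f^{(7)}(6)) = −1/1209600 · (7.58439e-09 − 0.00257202) = 2.12633e-09.

S_4 ≈ 94.5431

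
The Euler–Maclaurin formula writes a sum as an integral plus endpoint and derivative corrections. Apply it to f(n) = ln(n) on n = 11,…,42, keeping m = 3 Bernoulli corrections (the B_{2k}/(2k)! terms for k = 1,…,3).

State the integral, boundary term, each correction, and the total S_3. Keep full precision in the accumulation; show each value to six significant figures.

S_3 ≈ 102.667

The integral term ∫_11^42 ln(x) dx = 99.6053.
Endpoint term: (f(11) + f(42))/2 = (2.39790 + 3.73767)/2 = 3.06778.
So far: 102.673.
Correction k=1: B_{2}/2! · (f^{(1)}(42) − f^{(1)}(11)) = 1/12 · (0.0238095 − 0.0909091) = -0.00559163.
Partial sum through k=1: 102.667.
Correction k=2: B_{4}/4! · (f^{(3)}(42) − f^{(3)}(11)) = −1/720 · (2.69949e-05 − 0.00150263) = 2.04949e-06.
Partial sum through k=2: 102.667.
Correction k=3: B_{6}/6! · (f^{(5)}(42) − f^{(5)}(11)) = 1/30240 · (1.83639e-07 − 0.000149021) = -4.92187e-09.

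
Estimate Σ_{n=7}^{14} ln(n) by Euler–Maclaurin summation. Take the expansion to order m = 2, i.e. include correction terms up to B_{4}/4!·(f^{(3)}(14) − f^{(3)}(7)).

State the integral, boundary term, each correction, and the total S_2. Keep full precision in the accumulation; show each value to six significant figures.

The integral term ∫_7^14 ln(x) dx = 16.3254.
Endpoint term: (f(7) + f(14))/2 = (1.94591 + 2.63906)/2 = 2.29248.
So far: 18.6179.
Correction k=1: B_{2}/2! · (f^{(1)}(14) − f^{(1)}(7)) = 1/12 · (0.0714286 − 0.142857) = -0.00595238.
After k=1: 18.6120.
Correction k=2: B_{4}/4! · (f^{(3)}(14) − f^{(3)}(7)) = −1/720 · (0.000728863 − 0.00583090) = 7.08617e-06.

S_2 ≈ 18.6120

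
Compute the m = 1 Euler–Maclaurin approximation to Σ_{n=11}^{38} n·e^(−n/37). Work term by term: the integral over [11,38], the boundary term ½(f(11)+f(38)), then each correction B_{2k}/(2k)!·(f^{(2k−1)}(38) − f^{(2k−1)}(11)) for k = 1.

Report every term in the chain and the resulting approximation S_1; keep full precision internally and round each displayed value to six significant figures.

∫_11^38 x·e^(−x/37) dx evaluates to 325.610.
Boundary: ½(f(11) + f(38)) = ½(8.17105 + 13.6067) = 10.8889.
Running total after boundary: 336.499.
Order-1 term: 1/12 · (-0.00967757 − 0.521984) = -0.0443051.

S_1 ≈ 336.454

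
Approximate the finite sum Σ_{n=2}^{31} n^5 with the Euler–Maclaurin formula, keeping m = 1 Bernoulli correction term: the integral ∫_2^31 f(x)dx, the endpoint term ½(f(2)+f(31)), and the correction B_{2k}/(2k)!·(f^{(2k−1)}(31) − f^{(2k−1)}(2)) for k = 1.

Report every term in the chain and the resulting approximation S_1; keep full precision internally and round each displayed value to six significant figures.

S_1 ≈ 1.62617e+08

The integral term ∫_2^31 x^5 dx = 1.47917e+08.
Boundary: ½(f(2) + f(31)) = ½(32.0000 + 2.86292e+07) = 1.43146e+07.
Integral + boundary = 1.62232e+08.
Correction k=1: B_{2}/2! · (f^{(1)}(31) − f^{(1)}(2)) = 1/12 · (4.61760e+06 − 80.0000) = 384794.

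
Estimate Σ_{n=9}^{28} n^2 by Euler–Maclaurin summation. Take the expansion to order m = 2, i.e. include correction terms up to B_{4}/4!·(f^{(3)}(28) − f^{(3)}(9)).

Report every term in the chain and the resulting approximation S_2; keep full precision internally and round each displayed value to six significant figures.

S_2 ≈ 7510.00

∫_9^28 x^2 dx evaluates to 7074.33.
Endpoint term: (f(9) + f(28))/2 = (81.0000 + 784.000)/2 = 432.500.
Running total after boundary: 7506.83.
Order-1 term: 1/12 · (56.0000 − 18.0000) = 3.16667.
Running total after k=1: 7510.00.
Order-2 term: −1/720 · (0.00000 − 0.00000) = 0.00000.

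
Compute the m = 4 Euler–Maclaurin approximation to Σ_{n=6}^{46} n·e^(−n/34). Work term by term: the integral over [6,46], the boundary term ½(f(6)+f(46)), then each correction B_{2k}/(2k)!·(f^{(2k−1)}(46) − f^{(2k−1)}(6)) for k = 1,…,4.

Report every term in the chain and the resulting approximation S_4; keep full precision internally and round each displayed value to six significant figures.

The integral term ∫_6^46 x·e^(−x/34) dx = 436.921.
½[f(6) + f(46)] = ½[5.02934 + 11.8900] = 8.45969.
Integral + boundary = 445.381.
Correction k=1: B_{2}/2! · (f^{(1)}(46) − f^{(1)}(6)) = 1/12 · (-0.0912279 − 0.690302) = -0.0651275.
After k=1: 445.316.
Correction k=2: B_{4}/4! · (f^{(3)}(46) − f^{(3)}(6)) = −1/720 · (0.000368279 − 0.00204736) = 2.33206e-06.
After k=2: 445.316.
Correction k=3: B_{6}/6! · (f^{(5)}(46) − f^{(5)}(6)) = 1/30240 · (7.05427e-07 − 3.02558e-06) = -7.67247e-11.
After k=3: 445.316.
Correction k=4: B_{8}/8! · (f^{(7)}(46) − f^{(7)}(6)) = −1/1209600 · (9.44874e-10 − 3.70250e-09) = 2.27979e-15.

S_4 ≈ 445.316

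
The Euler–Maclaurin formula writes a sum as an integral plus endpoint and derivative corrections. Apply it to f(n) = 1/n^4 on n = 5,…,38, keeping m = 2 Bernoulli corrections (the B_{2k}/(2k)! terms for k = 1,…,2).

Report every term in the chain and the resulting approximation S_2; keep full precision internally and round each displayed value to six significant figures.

∫_5^38 1/x^4 dx evaluates to 0.00266059.
Endpoint term: (f(5) + f(38))/2 = (0.00160000 + 4.79585e-07)/2 = 0.000800240.
Running total after boundary: 0.00346083.
Order-1 term: 1/12 · (-5.04826e-08 − (-0.00128000)) = 0.000106662.
After k=1: 0.00356749.
Order-2 term: −1/720 · (-1.04881e-09 − (-0.00153600)) = -2.13333e-06.

S_2 ≈ 0.00356536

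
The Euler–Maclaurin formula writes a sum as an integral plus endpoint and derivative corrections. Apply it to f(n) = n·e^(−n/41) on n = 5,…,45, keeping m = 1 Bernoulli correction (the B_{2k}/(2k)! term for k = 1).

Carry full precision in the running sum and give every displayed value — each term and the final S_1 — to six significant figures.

The integral term ∫_5^45 x·e^(−x/41) dx = 492.902.
Endpoint term: (f(5) + f(45))/2 = (4.42596 + 15.0158)/2 = 9.72087.
Running total after boundary: 502.623.
Order-1 term: 1/12 · (-0.0325545 − 0.777241) = -0.0674830.

S_1 ≈ 502.555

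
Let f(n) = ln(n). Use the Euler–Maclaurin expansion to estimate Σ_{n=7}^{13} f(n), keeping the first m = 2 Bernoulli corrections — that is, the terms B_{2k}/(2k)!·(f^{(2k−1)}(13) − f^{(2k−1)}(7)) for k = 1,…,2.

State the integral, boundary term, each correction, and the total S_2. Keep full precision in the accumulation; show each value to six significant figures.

Integral: ∫_7^13 ln(x) dx = 13.7230.
½[f(7) + f(13)] = ½[1.94591 + 2.56495] = 2.25543.
Running total after boundary: 15.9784.
Order-1 term: 1/12 · (0.0769231 − 0.142857) = -0.00549451.
Partial sum through k=1: 15.9729.
Order-2 term: −1/720 · (0.000910332 − 0.00583090) = 6.83413e-06.

S_2 ≈ 15.9729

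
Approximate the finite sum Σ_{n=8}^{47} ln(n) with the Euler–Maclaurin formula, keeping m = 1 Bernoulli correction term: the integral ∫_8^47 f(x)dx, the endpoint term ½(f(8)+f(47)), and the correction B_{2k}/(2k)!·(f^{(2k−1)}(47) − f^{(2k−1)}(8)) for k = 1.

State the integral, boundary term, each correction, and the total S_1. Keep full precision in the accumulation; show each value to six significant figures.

S_1 ≈ 128.278

∫_8^47 ln(x) dx evaluates to 125.321.
½[f(8) + f(47)] = ½[2.07944 + 3.85015] = 2.96479.
So far: 128.286.
k=1: B_{2}/(2)! × [f^{(1)}(47) − f^{(1)}(8)] = 1/12 × (0.0212766 − 0.125000) = -0.00864362.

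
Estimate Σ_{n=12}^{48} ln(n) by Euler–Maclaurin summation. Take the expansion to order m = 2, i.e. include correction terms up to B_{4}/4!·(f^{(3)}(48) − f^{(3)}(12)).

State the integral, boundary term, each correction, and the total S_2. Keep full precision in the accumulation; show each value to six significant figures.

∫_12^48 ln(x) dx evaluates to 119.999.
½[f(12) + f(48)] = ½[2.48491 + 3.87120] = 3.17805.
Integral + boundary = 123.177.
k=1: B_{2}/(2)! × [f^{(1)}(48) − f^{(1)}(12)] = 1/12 × (0.0208333 − 0.0833333) = -0.00520833.
Partial sum through k=1: 123.172.
k=2: B_{4}/(4)! × [f^{(3)}(48) − f^{(3)}(12)] = −1/720 × (1.80845e-05 − 0.00115741) = 1.58239e-06.

S_2 ≈ 123.172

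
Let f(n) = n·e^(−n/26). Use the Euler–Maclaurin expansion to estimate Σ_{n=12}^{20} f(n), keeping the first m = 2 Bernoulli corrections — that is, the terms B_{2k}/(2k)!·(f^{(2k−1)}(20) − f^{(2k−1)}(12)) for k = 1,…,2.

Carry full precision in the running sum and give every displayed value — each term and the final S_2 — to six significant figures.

S_2 ≈ 76.9559

∫_12^20 x·e^(−x/26) dx evaluates to 68.5597.
Endpoint term: (f(12) + f(20))/2 = (7.56376 + 9.26739)/2 = 8.41557.
So far: 76.9752.
Order-1 term: 1/12 · (0.106931 − 0.339399) = -0.0193723.
Running total after k=1: 76.9559.
Order-2 term: −1/720 · (0.00152910 − 0.00236690) = 1.16362e-06.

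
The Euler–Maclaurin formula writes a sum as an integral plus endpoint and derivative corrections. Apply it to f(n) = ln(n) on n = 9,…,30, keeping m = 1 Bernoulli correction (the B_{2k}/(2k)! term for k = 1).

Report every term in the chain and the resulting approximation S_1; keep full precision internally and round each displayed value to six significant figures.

The integral term ∫_9^30 ln(x) dx = 61.2609.
½[f(9) + f(30)] = ½[2.19722 + 3.40120] = 2.79921.
Integral + boundary = 64.0601.
Correction k=1: B_{2}/2! · (f^{(1)}(30) − f^{(1)}(9)) = 1/12 · (0.0333333 − 0.111111) = -0.00648148.

S_1 ≈ 64.0536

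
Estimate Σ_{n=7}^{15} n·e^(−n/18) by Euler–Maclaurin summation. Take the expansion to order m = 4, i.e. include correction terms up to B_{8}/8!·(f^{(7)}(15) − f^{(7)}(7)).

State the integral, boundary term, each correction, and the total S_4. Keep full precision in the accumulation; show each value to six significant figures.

S_4 ≈ 52.4663

∫_7^15 x·e^(−x/18) dx evaluates to 46.8630.
Endpoint term: (f(7) + f(15))/2 = (4.74467 + 6.51897)/2 = 5.63182.
Integral + boundary = 52.4948.
Correction k=1: B_{2}/2! · (f^{(1)}(15) − f^{(1)}(7)) = 1/12 · (0.0724330 − 0.414217) = -0.0284820.
After k=1: 52.4663.
Correction k=2: B_{4}/4! · (f^{(3)}(15) − f^{(3)}(7)) = −1/720 · (0.00290626 − 0.00546246) = 3.55027e-06.
After k=2: 52.4663.
Correction k=3: B_{6}/6! · (f^{(5)}(15) − f^{(5)}(7)) = 1/30240 · (1.72499e-05 − 2.97730e-05) = -4.14125e-10.
After k=3: 52.4663.
Correction k=4: B_{8}/8! · (f^{(7)}(15) − f^{(7)}(7)) = −1/1209600 · (7.87959e-08 − 1.31749e-07) = 4.37774e-14.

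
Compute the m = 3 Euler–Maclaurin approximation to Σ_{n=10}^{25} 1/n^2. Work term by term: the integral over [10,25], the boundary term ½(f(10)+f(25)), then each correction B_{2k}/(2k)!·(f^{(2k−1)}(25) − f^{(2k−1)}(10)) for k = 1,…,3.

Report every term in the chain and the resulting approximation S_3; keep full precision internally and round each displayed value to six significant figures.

The integral term ∫_10^25 1/x^2 dx = 0.0600000.
½[f(10) + f(25)] = ½[0.0100000 + 0.00160000] = 0.00580000.
Running total after boundary: 0.0658000.
k=1: B_{2}/(2)! × [f^{(1)}(25) − f^{(1)}(10)] = 1/12 × (-0.000128000 − (-0.00200000)) = 0.000156000.
Running total after k=1: 0.0659560.
k=2: B_{4}/(4)! × [f^{(3)}(25) − f^{(3)}(10)] = −1/720 × (-2.45760e-06 − (-0.000240000)) = -3.29920e-07.
Running total after k=2: 0.0659557.
k=3: B_{6}/(6)! × [f^{(5)}(25) − f^{(5)}(10)] = 1/30240 × (-1.17965e-07 − (-7.20000e-05)) = 2.37705e-09.

S_3 ≈ 0.0659557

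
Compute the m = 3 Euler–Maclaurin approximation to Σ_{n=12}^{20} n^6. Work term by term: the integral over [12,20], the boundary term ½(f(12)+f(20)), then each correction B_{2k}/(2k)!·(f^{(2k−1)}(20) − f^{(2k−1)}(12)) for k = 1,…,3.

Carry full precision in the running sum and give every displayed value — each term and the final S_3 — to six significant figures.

S_3 ≈ 2.12706e+08

∫_12^20 x^6 dx evaluates to 1.77738e+08.
½[f(12) + f(20)] = ½[2.98598e+06 + 6.40000e+07] = 3.34930e+07.
Running total after boundary: 2.11231e+08.
k=1: B_{2}/(2)! × [f^{(1)}(20) − f^{(1)}(12)] = 1/12 × (1.92000e+07 − 1.49299e+06) = 1.47558e+06.
Partial sum through k=1: 2.12707e+08.
k=2: B_{4}/(4)! × [f^{(3)}(20) − f^{(3)}(12)] = −1/720 × (960000 − 207360) = -1045.33.
Partial sum through k=2: 2.12706e+08.
k=3: B_{6}/(6)! × [f^{(5)}(20) − f^{(5)}(12)] = 1/30240 × (14400.0 − 8640.00) = 0.190476.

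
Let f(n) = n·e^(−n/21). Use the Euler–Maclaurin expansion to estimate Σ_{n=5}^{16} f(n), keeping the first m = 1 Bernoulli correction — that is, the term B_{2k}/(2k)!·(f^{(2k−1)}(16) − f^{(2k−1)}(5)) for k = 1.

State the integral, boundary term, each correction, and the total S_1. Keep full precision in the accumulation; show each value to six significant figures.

S_1 ≈ 73.2961

The integral term ∫_5^16 x·e^(−x/21) dx = 67.6324.
Boundary: ½(f(5) + f(16)) = ½(3.94064 + 7.46842) = 5.70453.
Integral + boundary = 73.3369.
k=1: B_{2}/(2)! × [f^{(1)}(16) − f^{(1)}(5)] = 1/12 × (0.111137 − 0.600478) = -0.0407784.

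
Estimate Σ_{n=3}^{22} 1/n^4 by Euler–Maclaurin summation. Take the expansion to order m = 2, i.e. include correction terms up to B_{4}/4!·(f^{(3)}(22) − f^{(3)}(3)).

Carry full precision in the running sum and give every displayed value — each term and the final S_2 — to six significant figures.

The integral term ∫_3^22 1/x^4 dx = 0.0123144.
½[f(3) + f(22)] = ½[0.0123457 + 4.26883e-06] = 0.00617497.
Integral + boundary = 0.0184893.
k=1: B_{2}/(2)! × [f^{(1)}(22) − f^{(1)}(3)] = 1/12 × (-7.76152e-07 − (-0.0164609)) = 0.00137168.
Running total after k=1: 0.0198610.
k=2: B_{4}/(4)! × [f^{(3)}(22) − f^{(3)}(3)] = −1/720 × (-4.81086e-08 − (-0.0548697)) = -7.62078e-05.

S_2 ≈ 0.0197848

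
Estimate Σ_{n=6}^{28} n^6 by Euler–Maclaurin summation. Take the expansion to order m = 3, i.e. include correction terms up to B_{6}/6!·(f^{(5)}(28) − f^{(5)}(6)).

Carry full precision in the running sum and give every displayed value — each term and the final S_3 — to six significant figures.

S_3 ≈ 2.17709e+09

∫_6^28 x^6 dx evaluates to 1.92752e+09.
Boundary: ½(f(6) + f(28)) = ½(46656.0 + 4.81890e+08) = 2.40968e+08.
So far: 2.16849e+09.
Correction k=1: B_{2}/2! · (f^{(1)}(28) − f^{(1)}(6)) = 1/12 · (1.03262e+08 − 46656.0) = 8.60130e+06.
Running total after k=1: 2.17709e+09.
Correction k=2: B_{4}/4! · (f^{(3)}(28) − f^{(3)}(6)) = −1/720 · (2.63424e+06 − 25920.0) = -3622.67.
Running total after k=2: 2.17709e+09.
Correction k=3: B_{6}/6! · (f^{(5)}(28) − f^{(5)}(6)) = 1/30240 · (20160.0 − 4320.00) = 0.523810.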